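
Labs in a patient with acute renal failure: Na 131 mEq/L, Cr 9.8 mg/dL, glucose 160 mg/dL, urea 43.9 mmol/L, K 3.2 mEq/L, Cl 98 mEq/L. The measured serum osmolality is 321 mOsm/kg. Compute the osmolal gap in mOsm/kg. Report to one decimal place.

Calculated osmolality = 2·Na + glucose/18 + urea
= 2·131 + 160/18 + 43.9
= 262 + 8.89 + 43.90
= 314.79 mOsm/kg ≈ 314.8 mOsm/kg
Osmolar gap = measured − calculated = 321 − 314.8 = 6.2 mOsm/kg

6.2 mOsm/kg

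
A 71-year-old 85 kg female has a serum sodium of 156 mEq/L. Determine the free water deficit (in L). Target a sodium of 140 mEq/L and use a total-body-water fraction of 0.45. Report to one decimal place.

4.4 L

TBW = 0.45 · 85 = 38.25 L
Free water deficit = TBW · (Na/140 − 1)
= 38.25 · (156/140 − 1)
= 38.25 · 0.1143
= 4.37 L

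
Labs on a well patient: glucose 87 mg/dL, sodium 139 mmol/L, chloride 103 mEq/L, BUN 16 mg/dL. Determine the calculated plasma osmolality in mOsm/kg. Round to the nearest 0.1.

288.5 mOsm/kg

Calculated osmolality = 2·Na + glucose/18 + BUN/2.8
= 2·139 + 87/18 + 16/2.8
= 278 + 4.83 + 5.71
= 288.54 mOsm/kg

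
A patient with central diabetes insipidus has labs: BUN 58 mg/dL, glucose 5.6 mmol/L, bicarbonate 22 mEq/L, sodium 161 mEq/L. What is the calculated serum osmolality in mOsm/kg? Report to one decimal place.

348.3 mOsm/kg

Calculated osmolality = 2·Na + glucose + BUN/2.8
= 2·161 + 5.6 + 58/2.8
= 322 + 5.60 + 20.71
= 348.31 mOsm/kg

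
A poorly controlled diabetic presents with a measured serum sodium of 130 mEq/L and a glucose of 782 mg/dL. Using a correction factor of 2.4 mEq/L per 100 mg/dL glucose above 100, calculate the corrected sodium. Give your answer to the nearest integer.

146 mEq/L

Corrected Na = measured Na + 2.4 · (glucose − 100)/100
= 130 + 2.4 · (782 − 100)/100
= 130 + 16.4
= 146.4 mEq/L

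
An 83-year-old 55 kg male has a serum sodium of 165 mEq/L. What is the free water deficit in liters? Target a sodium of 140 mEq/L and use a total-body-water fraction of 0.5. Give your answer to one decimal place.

4.9 L

TBW = 0.5 · 55 = 27.5 L
Free water deficit = TBW · (Na/140 − 1)
= 27.5 · (165/140 − 1)
= 27.5 · 0.1786
= 4.91 L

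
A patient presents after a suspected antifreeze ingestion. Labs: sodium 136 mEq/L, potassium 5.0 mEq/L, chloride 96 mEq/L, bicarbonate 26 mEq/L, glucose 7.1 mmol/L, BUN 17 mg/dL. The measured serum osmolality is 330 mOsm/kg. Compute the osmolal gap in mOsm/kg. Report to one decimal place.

Calculated osmolality = 2·Na + glucose + BUN/2.8
= 2·136 + 7.1 + 17/2.8
= 272 + 7.10 + 6.07
= 285.17 mOsm/kg ≈ 285.2 mOsm/kg
Osmolar gap = measured − calculated = 330 − 285.2 = 44.8 mOsm/kg

44.8 mOsm/kg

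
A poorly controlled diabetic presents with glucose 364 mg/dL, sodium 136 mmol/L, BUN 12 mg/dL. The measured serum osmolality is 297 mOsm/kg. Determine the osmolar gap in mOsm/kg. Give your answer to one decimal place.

0.5 mOsm/kg

Calculated osmolality = 2·Na + glucose/18 + BUN/2.8
= 2·136 + 364/18 + 12/2.8
= 272 + 20.22 + 4.29
= 296.51 mOsm/kg ≈ 296.5 mOsm/kg
Osmolar gap = measured − calculated = 297 − 296.5 = 0.5 mOsm/kg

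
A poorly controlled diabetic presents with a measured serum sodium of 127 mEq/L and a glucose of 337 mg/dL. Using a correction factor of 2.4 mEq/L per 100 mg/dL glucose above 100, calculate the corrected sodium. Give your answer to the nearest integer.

Corrected Na = measured Na + 2.4 · (glucose − 100)/100
= 127 + 2.4 · (337 − 100)/100
= 127 + 5.7
= 132.7 mEq/L

133 mEq/L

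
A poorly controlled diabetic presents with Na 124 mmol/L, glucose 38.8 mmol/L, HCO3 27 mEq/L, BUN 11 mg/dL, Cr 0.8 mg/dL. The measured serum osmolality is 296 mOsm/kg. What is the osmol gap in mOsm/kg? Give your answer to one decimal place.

5.3 mOsm/kg

Calculated osmolality = 2·Na + glucose + BUN/2.8
= 2·124 + 38.8 + 11/2.8
= 248 + 38.80 + 3.93
= 290.73 mOsm/kg ≈ 290.7 mOsm/kg
Osmolar gap = measured − calculated = 296 − 290.7 = 5.3 mOsm/kg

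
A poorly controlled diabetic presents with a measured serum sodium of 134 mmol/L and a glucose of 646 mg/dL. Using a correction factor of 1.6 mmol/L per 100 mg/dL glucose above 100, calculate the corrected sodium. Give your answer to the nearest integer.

143 mmol/L

Corrected Na = measured Na + 1.6 · (glucose − 100)/100
= 134 + 1.6 · (646 − 100)/100
= 134 + 8.7
= 142.7 mmol/L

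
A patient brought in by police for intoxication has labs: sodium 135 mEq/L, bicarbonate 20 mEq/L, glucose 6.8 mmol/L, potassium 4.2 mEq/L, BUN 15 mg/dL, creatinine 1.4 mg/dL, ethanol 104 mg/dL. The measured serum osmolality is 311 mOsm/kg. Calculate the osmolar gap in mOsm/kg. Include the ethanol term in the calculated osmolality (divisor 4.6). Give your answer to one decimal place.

Calculated osmolality = 2·Na + glucose + BUN/2.8 + ethanol/4.6
= 2·135 + 6.8 + 15/2.8 + 104/4.6
= 270 + 6.80 + 5.36 + 22.61
= 304.77 mOsm/kg ≈ 304.8 mOsm/kg
Osmolar gap = measured − calculated = 311 − 304.8 = 6.2 mOsm/kg

6.2 mOsm/kg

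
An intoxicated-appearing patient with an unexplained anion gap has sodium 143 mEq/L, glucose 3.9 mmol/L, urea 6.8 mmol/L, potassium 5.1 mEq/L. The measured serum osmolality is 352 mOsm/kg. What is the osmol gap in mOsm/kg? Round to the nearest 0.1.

55.3 mOsm/kg

Calculated osmolality = 2·Na + glucose + urea
= 2·143 + 3.9 + 6.8
= 286 + 3.90 + 6.80
= 296.7 mOsm/kg ≈ 296.7 mOsm/kg
Osmolar gap = measured − calculated = 352 − 296.7 = 55.3 mOsm/kg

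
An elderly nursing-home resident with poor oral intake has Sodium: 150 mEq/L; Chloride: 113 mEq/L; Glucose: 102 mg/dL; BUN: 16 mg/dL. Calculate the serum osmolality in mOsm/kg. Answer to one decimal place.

Calculated osmolality = 2·Na + glucose/18 + BUN/2.8
= 2·150 + 102/18 + 16/2.8
= 300 + 5.67 + 5.71
= 311.38 mOsm/kg

311.4 mOsm/kg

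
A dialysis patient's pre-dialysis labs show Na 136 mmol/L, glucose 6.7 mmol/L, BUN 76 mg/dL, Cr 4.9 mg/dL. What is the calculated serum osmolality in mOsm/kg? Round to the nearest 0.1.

Calculated osmolality = 2·Na + glucose + BUN/2.8
= 2·136 + 6.7 + 76/2.8
= 272 + 6.70 + 27.14
= 305.84 mOsm/kg

305.8 mOsm/kg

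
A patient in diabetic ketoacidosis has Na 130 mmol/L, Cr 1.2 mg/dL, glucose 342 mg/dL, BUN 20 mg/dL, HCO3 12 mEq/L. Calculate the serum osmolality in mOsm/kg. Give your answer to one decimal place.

Calculated osmolality = 2·Na + glucose/18 + BUN/2.8
= 2·130 + 342/18 + 20/2.8
= 260 + 19 + 7.14
= 286.14 mOsm/kg

286.1 mOsm/kg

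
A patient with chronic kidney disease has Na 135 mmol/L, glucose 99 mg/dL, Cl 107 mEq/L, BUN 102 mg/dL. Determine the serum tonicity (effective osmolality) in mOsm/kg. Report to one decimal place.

Effective osmolality excludes urea (freely permeant across cell membranes):
2·Na + glucose/18
= 2·135 + 99/18
= 270 + 5.5
= 275.5 mOsm/kg

275.5 mOsm/kg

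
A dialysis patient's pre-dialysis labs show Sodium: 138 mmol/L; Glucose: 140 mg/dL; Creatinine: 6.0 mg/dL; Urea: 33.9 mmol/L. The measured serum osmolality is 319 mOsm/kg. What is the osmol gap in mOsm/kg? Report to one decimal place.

Calculated osmolality = 2·Na + glucose/18 + urea
= 2·138 + 140/18 + 33.9
= 276 + 7.78 + 33.90
= 317.68 mOsm/kg ≈ 317.7 mOsm/kg
Osmolar gap = measured − calculated = 319 − 317.7 = 1.3 mOsm/kg

1.3 mOsm/kg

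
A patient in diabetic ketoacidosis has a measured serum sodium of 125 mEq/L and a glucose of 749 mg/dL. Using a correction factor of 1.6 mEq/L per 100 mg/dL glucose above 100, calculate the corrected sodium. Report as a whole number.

135 mEq/L

Corrected Na = measured Na + 1.6 · (glucose − 100)/100
= 125 + 1.6 · (749 − 100)/100
= 125 + 10.4
= 135.4 mEq/L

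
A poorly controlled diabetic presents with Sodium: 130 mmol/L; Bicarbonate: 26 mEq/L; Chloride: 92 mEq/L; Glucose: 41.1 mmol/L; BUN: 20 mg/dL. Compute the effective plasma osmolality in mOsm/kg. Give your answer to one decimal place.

301.1 mOsm/kg

Effective osmolality excludes urea (freely permeant across cell membranes):
2·Na + glucose
= 2·130 + 41.1
= 260 + 41.1
= 301.1 mOsm/kg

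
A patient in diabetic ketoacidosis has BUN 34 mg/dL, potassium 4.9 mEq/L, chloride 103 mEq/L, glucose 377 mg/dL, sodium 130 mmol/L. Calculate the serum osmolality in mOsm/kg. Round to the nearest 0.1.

293.1 mOsm/kg

Calculated osmolality = 2·Na + glucose/18 + BUN/2.8
= 2·130 + 377/18 + 34/2.8
= 260 + 20.94 + 12.14
= 293.08 mOsm/kg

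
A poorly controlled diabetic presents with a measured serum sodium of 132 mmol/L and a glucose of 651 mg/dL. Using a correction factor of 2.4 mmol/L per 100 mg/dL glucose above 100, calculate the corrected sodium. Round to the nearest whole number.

Corrected Na = measured Na + 2.4 · (glucose − 100)/100
= 132 + 2.4 · (651 − 100)/100
= 132 + 13.2
= 145.2 mmol/L

145 mmol/L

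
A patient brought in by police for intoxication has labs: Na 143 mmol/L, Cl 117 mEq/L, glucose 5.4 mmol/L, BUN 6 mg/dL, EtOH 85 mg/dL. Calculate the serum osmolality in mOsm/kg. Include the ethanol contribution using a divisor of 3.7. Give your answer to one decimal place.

316.5 mOsm/kg

Calculated osmolality = 2·Na + glucose + BUN/2.8 + ethanol/3.7
= 2·143 + 5.4 + 6/2.8 + 85/3.7
= 286 + 5.40 + 2.14 + 22.97
= 316.51 mOsm/kg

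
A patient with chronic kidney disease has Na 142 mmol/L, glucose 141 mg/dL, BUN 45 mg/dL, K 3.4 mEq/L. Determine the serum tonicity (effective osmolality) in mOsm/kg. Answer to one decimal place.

Effective osmolality excludes urea (freely permeant across cell membranes):
2·Na + glucose/18
= 2·142 + 141/18
= 284 + 7.83
= 291.83 mOsm/kg

291.8 mOsm/kg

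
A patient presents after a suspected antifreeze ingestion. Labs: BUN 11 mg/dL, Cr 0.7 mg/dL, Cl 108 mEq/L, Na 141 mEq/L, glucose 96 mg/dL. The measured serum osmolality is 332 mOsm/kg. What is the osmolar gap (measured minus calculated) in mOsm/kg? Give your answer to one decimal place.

40.7 mOsm/kg

Calculated osmolality = 2·Na + glucose/18 + BUN/2.8
= 2·141 + 96/18 + 11/2.8
= 282 + 5.33 + 3.93
= 291.26 mOsm/kg ≈ 291.3 mOsm/kg
Osmolar gap = measured − calculated = 332 − 291.3 = 40.7 mOsm/kg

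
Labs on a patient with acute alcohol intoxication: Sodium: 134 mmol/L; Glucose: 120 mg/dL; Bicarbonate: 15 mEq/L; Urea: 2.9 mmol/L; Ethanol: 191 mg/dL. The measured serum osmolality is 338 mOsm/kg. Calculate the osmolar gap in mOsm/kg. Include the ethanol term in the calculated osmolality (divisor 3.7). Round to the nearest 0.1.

8.8 mOsm/kg

Calculated osmolality = 2·Na + glucose/18 + urea + ethanol/3.7
= 2·134 + 120/18 + 2.9 + 191/3.7
= 268 + 6.67 + 2.90 + 51.62
= 329.19 mOsm/kg ≈ 329.2 mOsm/kg
Osmolar gap = measured − calculated = 338 − 329.2 = 8.8 mOsm/kg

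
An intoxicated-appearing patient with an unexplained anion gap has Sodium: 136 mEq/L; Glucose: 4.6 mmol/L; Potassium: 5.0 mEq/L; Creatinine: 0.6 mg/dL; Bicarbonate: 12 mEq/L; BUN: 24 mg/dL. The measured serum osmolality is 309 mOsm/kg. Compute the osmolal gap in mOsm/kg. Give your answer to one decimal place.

23.8 mOsm/kg

Calculated osmolality = 2·Na + glucose + BUN/2.8
= 2·136 + 4.6 + 24/2.8
= 272 + 4.60 + 8.57
= 285.17 mOsm/kg ≈ 285.2 mOsm/kg
Osmolar gap = measured − calculated = 309 − 285.2 = 23.8 mOsm/kg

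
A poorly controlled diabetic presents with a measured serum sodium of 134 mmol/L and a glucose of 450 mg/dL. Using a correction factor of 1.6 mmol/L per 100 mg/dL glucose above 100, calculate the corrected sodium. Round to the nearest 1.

Corrected Na = measured Na + 1.6 · (glucose − 100)/100
= 134 + 1.6 · (450 − 100)/100
= 134 + 5.6
= 139.6 mmol/L

140 mmol/L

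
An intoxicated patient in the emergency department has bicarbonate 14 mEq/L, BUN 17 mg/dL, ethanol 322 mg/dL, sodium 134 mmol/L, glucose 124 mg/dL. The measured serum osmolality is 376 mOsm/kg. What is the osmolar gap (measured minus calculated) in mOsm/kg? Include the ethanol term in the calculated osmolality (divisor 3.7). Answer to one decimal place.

8.0 mOsm/kg

Calculated osmolality = 2·Na + glucose/18 + BUN/2.8 + ethanol/3.7
= 2·134 + 124/18 + 17/2.8 + 322/3.7
= 268 + 6.89 + 6.07 + 87.03
= 367.99 mOsm/kg ≈ 368.0 mOsm/kg
Osmolar gap = measured − calculated = 376 − 368.0 = 8.0 mOsm/kg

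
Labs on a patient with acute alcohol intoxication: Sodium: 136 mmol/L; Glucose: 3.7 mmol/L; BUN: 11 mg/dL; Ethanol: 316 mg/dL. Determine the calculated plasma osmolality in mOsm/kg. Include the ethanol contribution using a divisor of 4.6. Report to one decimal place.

348.3 mOsm/kg

Calculated osmolality = 2·Na + glucose + BUN/2.8 + ethanol/4.6
= 2·136 + 3.7 + 11/2.8 + 316/4.6
= 272 + 3.70 + 3.93 + 68.70
= 348.33 mOsm/kg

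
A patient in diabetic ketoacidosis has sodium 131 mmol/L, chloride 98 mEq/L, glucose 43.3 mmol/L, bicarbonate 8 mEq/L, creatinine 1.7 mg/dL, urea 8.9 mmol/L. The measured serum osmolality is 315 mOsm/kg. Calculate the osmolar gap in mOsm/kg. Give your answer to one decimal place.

Calculated osmolality = 2·Na + glucose + urea
= 2·131 + 43.3 + 8.9
= 262 + 43.30 + 8.90
= 314.2 mOsm/kg ≈ 314.2 mOsm/kg
Osmolar gap = measured − calculated = 315 − 314.2 = 0.8 mOsm/kg

0.8 mOsm/kg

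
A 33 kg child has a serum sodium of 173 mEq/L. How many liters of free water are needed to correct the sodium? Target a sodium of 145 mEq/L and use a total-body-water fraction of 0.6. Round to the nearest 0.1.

3.8 L

TBW = 0.6 · 33 = 19.8 L
Free water deficit = TBW · (Na/145 − 1)
= 19.8 · (173/145 − 1)
= 19.8 · 0.1931
= 3.82 L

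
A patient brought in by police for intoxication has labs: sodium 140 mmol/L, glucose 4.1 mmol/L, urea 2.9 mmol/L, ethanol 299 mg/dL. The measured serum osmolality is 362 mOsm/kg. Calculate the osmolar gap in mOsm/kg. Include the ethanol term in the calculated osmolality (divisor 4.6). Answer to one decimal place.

10.0 mOsm/kg

Calculated osmolality = 2·Na + glucose + urea + ethanol/4.6
= 2·140 + 4.1 + 2.9 + 299/4.6
= 280 + 4.10 + 2.90 + 65
= 352 mOsm/kg ≈ 352.0 mOsm/kg
Osmolar gap = measured − calculated = 362 − 352.0 = 10.0 mOsm/kg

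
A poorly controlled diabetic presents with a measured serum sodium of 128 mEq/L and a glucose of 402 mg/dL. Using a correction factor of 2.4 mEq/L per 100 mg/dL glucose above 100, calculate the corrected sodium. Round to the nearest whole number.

135 mEq/L

Corrected Na = measured Na + 2.4 · (glucose − 100)/100
= 128 + 2.4 · (402 − 100)/100
= 128 + 7.2
= 135.2 mEq/L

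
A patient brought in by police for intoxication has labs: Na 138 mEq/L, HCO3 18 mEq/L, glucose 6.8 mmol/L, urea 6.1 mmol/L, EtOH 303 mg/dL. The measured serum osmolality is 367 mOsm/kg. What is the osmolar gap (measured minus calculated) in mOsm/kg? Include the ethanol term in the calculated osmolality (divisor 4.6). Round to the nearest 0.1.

Calculated osmolality = 2·Na + glucose + urea + ethanol/4.6
= 2·138 + 6.8 + 6.1 + 303/4.6
= 276 + 6.80 + 6.10 + 65.87
= 354.77 mOsm/kg ≈ 354.8 mOsm/kg
Osmolar gap = measured − calculated = 367 − 354.8 = 12.2 mOsm/kg

12.2 mOsm/kg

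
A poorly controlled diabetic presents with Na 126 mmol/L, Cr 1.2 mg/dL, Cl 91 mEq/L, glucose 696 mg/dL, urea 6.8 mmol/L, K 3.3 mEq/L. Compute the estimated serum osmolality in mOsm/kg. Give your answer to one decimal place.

Calculated osmolality = 2·Na + glucose/18 + urea
= 2·126 + 696/18 + 6.8
= 252 + 38.67 + 6.80
= 297.47 mOsm/kg

297.5 mOsm/kg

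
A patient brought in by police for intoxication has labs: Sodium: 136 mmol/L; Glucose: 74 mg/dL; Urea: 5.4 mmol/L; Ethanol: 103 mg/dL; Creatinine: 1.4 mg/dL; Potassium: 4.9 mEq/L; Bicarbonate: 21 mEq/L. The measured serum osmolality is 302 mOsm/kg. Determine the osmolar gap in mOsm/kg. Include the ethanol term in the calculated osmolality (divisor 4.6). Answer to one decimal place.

-1.9 mOsm/kg

Calculated osmolality = 2·Na + glucose/18 + urea + ethanol/4.6
= 2·136 + 74/18 + 5.4 + 103/4.6
= 272 + 4.11 + 5.40 + 22.39
= 303.9 mOsm/kg ≈ 303.9 mOsm/kg
Osmolar gap = measured − calculated = 302 − 303.9 = -1.9 mOsm/kg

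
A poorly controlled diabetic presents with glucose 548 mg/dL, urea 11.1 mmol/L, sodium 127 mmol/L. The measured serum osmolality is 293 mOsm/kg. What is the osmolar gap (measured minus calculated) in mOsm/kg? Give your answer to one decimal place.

Calculated osmolality = 2·Na + glucose/18 + urea
= 2·127 + 548/18 + 11.1
= 254 + 30.44 + 11.10
= 295.54 mOsm/kg ≈ 295.5 mOsm/kg
Osmolar gap = measured − calculated = 293 − 295.5 = -2.5 mOsm/kg

-2.5 mOsm/kg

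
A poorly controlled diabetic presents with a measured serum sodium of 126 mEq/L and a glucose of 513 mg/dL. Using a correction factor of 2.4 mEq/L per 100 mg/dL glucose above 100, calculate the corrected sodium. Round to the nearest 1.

136 mEq/L

Corrected Na = measured Na + 2.4 · (glucose − 100)/100
= 126 + 2.4 · (513 − 100)/100
= 126 + 9.9
= 135.9 mEq/L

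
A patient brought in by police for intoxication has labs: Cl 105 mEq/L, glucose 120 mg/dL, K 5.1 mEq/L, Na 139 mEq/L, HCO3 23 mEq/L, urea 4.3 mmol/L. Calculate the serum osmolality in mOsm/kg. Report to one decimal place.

Calculated osmolality = 2·Na + glucose/18 + urea
= 2·139 + 120/18 + 4.3
= 278 + 6.67 + 4.30
= 288.97 mOsm/kg

289.0 mOsm/kg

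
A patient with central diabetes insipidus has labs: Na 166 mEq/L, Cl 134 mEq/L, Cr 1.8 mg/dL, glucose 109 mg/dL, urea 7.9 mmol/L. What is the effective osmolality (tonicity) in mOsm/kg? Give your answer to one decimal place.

Effective osmolality excludes urea (freely permeant across cell membranes):
2·Na + glucose/18
= 2·166 + 109/18
= 332 + 6.06
= 338.06 mOsm/kg

338.1 mOsm/kg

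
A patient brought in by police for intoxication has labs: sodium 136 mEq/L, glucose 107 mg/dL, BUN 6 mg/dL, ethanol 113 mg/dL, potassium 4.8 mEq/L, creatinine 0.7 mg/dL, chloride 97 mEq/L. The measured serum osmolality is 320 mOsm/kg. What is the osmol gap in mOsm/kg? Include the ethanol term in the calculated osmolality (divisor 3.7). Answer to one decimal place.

Calculated osmolality = 2·Na + glucose/18 + BUN/2.8 + ethanol/3.7
= 2·136 + 107/18 + 6/2.8 + 113/3.7
= 272 + 5.94 + 2.14 + 30.54
= 310.62 mOsm/kg ≈ 310.6 mOsm/kg
Osmolar gap = measured − calculated = 320 − 310.6 = 9.4 mOsm/kg

9.4 mOsm/kg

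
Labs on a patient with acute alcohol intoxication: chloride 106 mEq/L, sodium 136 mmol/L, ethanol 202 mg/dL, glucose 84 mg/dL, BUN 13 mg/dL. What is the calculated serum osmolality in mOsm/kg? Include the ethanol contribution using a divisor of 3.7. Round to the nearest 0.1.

335.9 mOsm/kg

Calculated osmolality = 2·Na + glucose/18 + BUN/2.8 + ethanol/3.7
= 2·136 + 84/18 + 13/2.8 + 202/3.7
= 272 + 4.67 + 4.64 + 54.59
= 335.9 mOsm/kg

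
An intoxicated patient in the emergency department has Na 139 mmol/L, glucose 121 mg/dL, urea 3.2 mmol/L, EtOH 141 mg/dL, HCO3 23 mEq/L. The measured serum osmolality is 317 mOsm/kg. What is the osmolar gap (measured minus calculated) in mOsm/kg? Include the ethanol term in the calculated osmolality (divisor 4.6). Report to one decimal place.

Calculated osmolality = 2·Na + glucose/18 + urea + ethanol/4.6
= 2·139 + 121/18 + 3.2 + 141/4.6
= 278 + 6.72 + 3.20 + 30.65
= 318.57 mOsm/kg ≈ 318.6 mOsm/kg
Osmolar gap = measured − calculated = 317 − 318.6 = -1.6 mOsm/kg

-1.6 mOsm/kg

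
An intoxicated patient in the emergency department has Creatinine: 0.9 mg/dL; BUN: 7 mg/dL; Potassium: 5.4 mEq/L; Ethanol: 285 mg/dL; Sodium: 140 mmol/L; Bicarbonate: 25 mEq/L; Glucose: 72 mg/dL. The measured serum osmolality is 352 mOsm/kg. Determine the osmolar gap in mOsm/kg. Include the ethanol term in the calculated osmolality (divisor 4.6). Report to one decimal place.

Calculated osmolality = 2·Na + glucose/18 + BUN/2.8 + ethanol/4.6
= 2·140 + 72/18 + 7/2.8 + 285/4.6
= 280 + 4 + 2.50 + 61.96
= 348.46 mOsm/kg ≈ 348.5 mOsm/kg
Osmolar gap = measured − calculated = 352 − 348.5 = 3.5 mOsm/kg

3.5 mOsm/kg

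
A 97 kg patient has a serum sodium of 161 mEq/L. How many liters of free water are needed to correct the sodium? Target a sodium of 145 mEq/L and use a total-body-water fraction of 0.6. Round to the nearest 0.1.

TBW = 0.6 · 97 = 58.2 L
Free water deficit = TBW · (Na/145 − 1)
= 58.2 · (161/145 − 1)
= 58.2 · 0.1103
= 6.42 L

6.4 L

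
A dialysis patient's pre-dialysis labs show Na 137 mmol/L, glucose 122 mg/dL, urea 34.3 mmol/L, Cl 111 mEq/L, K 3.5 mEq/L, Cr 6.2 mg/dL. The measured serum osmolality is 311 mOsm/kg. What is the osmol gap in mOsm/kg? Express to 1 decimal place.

-4.1 mOsm/kg

Calculated osmolality = 2·Na + glucose/18 + urea
= 2·137 + 122/18 + 34.3
= 274 + 6.78 + 34.30
= 315.08 mOsm/kg ≈ 315.1 mOsm/kg
Osmolar gap = measured − calculated = 311 − 315.1 = -4.1 mOsm/kg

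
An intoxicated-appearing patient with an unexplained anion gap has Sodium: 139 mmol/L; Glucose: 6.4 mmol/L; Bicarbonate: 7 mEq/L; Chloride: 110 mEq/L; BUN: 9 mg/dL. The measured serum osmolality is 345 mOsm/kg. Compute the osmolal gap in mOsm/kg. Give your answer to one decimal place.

57.4 mOsm/kg

Calculated osmolality = 2·Na + glucose + BUN/2.8
= 2·139 + 6.4 + 9/2.8
= 278 + 6.40 + 3.21
= 287.61 mOsm/kg ≈ 287.6 mOsm/kg
Osmolar gap = measured − calculated = 345 − 287.6 = 57.4 mOsm/kg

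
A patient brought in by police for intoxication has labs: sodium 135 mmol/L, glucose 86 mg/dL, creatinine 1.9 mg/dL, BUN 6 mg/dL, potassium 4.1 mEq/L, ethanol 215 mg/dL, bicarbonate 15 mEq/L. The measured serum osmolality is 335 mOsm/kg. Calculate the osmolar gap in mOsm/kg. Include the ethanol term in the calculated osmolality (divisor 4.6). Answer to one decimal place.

11.3 mOsm/kg

Calculated osmolality = 2·Na + glucose/18 + BUN/2.8 + ethanol/4.6
= 2·135 + 86/18 + 6/2.8 + 215/4.6
= 270 + 4.78 + 2.14 + 46.74
= 323.66 mOsm/kg ≈ 323.7 mOsm/kg
Osmolar gap = measured − calculated = 335 − 323.7 = 11.3 mOsm/kg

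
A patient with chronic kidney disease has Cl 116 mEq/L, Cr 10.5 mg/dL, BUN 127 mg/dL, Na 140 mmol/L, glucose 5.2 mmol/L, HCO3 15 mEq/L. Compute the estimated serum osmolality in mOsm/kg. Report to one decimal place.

Calculated osmolality = 2·Na + glucose + BUN/2.8
= 2·140 + 5.2 + 127/2.8
= 280 + 5.20 + 45.36
= 330.56 mOsm/kg

330.6 mOsm/kg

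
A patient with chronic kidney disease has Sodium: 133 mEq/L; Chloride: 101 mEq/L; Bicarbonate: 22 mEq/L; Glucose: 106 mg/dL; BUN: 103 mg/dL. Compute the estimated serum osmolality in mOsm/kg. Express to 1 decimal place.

Calculated osmolality = 2·Na + glucose/18 + BUN/2.8
= 2·133 + 106/18 + 103/2.8
= 266 + 5.89 + 36.79
= 308.68 mOsm/kg

308.7 mOsm/kg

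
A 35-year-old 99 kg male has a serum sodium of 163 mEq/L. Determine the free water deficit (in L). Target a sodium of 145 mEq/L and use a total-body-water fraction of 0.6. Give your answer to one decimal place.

TBW = 0.6 · 99 = 59.4 L
Free water deficit = TBW · (Na/145 − 1)
= 59.4 · (163/145 − 1)
= 59.4 · 0.1241
= 7.37 L

7.4 L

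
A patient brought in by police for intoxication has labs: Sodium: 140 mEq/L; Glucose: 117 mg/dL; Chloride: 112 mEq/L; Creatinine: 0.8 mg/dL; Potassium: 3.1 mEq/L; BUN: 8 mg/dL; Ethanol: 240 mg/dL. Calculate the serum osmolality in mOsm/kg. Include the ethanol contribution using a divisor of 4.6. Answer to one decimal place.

341.5 mOsm/kg

Calculated osmolality = 2·Na + glucose/18 + BUN/2.8 + ethanol/4.6
= 2·140 + 117/18 + 8/2.8 + 240/4.6
= 280 + 6.50 + 2.86 + 52.17
= 341.53 mOsm/kg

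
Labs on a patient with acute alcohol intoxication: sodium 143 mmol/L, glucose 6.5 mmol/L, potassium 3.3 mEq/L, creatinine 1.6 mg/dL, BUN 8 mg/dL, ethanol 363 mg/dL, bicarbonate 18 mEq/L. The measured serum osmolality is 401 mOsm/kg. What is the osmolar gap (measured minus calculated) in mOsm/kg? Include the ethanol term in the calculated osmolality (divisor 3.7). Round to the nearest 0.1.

Calculated osmolality = 2·Na + glucose + BUN/2.8 + ethanol/3.7
= 2·143 + 6.5 + 8/2.8 + 363/3.7
= 286 + 6.50 + 2.86 + 98.11
= 393.47 mOsm/kg ≈ 393.5 mOsm/kg
Osmolar gap = measured − calculated = 401 − 393.5 = 7.5 mOsm/kg

7.5 mOsm/kg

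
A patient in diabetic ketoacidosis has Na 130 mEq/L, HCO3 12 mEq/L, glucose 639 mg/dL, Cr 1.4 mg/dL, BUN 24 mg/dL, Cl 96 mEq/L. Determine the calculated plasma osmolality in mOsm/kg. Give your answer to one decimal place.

Calculated osmolality = 2·Na + glucose/18 + BUN/2.8
= 2·130 + 639/18 + 24/2.8
= 260 + 35.50 + 8.57
= 304.07 mOsm/kg

304.1 mOsm/kg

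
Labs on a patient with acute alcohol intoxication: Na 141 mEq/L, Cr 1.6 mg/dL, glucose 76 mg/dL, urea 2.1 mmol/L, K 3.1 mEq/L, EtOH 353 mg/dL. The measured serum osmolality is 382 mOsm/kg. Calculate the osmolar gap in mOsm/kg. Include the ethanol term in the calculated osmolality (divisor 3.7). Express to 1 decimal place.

-1.7 mOsm/kg

Calculated osmolality = 2·Na + glucose/18 + urea + ethanol/3.7
= 2·141 + 76/18 + 2.1 + 353/3.7
= 282 + 4.22 + 2.10 + 95.41
= 383.73 mOsm/kg ≈ 383.7 mOsm/kg
Osmolar gap = measured − calculated = 382 − 383.7 = -1.7 mOsm/kg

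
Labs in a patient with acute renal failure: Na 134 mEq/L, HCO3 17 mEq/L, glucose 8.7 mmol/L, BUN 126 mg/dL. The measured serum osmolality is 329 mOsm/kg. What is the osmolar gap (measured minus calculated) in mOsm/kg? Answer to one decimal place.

7.3 mOsm/kg

Calculated osmolality = 2·Na + glucose + BUN/2.8
= 2·134 + 8.7 + 126/2.8
= 268 + 8.70 + 45
= 321.7 mOsm/kg ≈ 321.7 mOsm/kg
Osmolar gap = measured − calculated = 329 − 321.7 = 7.3 mOsm/kg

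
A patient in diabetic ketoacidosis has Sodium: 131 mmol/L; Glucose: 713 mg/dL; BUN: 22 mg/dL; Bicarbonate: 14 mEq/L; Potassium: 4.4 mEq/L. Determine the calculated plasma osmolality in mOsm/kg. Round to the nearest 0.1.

Calculated osmolality = 2·Na + glucose/18 + BUN/2.8
= 2·131 + 713/18 + 22/2.8
= 262 + 39.61 + 7.86
= 309.47 mOsm/kg

309.5 mOsm/kg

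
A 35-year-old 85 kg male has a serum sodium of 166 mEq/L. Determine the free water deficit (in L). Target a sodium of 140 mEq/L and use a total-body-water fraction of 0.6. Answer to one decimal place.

9.5 L

TBW = 0.6 · 85 = 51 L
Free water deficit = TBW · (Na/140 − 1)
= 51 · (166/140 − 1)
= 51 · 0.1857
= 9.47 L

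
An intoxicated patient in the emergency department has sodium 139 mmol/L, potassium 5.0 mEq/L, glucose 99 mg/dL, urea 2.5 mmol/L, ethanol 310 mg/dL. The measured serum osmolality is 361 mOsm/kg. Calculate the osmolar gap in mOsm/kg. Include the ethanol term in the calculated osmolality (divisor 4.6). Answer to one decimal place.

Calculated osmolality = 2·Na + glucose/18 + urea + ethanol/4.6
= 2·139 + 99/18 + 2.5 + 310/4.6
= 278 + 5.50 + 2.50 + 67.39
= 353.39 mOsm/kg ≈ 353.4 mOsm/kg
Osmolar gap = measured − calculated = 361 − 353.4 = 7.6 mOsm/kg

7.6 mOsm/kg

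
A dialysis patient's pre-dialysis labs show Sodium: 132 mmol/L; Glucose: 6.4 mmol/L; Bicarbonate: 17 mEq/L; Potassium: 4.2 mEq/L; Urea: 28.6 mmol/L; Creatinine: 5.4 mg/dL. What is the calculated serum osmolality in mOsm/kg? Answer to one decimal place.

Calculated osmolality = 2·Na + glucose + urea
= 2·132 + 6.4 + 28.6
= 264 + 6.40 + 28.60
= 299 mOsm/kg

299.0 mOsm/kg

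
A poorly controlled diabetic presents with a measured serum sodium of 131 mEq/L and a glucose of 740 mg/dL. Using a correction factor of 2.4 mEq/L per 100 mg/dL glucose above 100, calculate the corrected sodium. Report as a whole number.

146 mEq/L

Corrected Na = measured Na + 2.4 · (glucose − 100)/100
= 131 + 2.4 · (740 − 100)/100
= 131 + 15.4
= 146.4 mEq/L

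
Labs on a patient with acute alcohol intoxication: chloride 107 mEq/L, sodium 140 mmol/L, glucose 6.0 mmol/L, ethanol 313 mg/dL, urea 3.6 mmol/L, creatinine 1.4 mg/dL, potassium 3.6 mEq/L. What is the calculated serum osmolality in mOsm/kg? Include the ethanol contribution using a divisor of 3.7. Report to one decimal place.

Calculated osmolality = 2·Na + glucose + urea + ethanol/3.7
= 2·140 + 6 + 3.6 + 313/3.7
= 280 + 6 + 3.60 + 84.59
= 374.19 mOsm/kg

374.2 mOsm/kg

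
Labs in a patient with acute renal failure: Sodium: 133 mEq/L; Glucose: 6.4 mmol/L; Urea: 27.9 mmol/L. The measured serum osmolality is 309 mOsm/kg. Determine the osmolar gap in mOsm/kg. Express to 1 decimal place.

8.7 mOsm/kg

Calculated osmolality = 2·Na + glucose + urea
= 2·133 + 6.4 + 27.9
= 266 + 6.40 + 27.90
= 300.3 mOsm/kg ≈ 300.3 mOsm/kg
Osmolar gap = measured − calculated = 309 − 300.3 = 8.7 mOsm/kg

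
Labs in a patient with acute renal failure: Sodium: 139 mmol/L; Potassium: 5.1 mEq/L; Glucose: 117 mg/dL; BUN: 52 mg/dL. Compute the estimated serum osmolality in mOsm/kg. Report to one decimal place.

303.1 mOsm/kg

Calculated osmolality = 2·Na + glucose/18 + BUN/2.8
= 2·139 + 117/18 + 52/2.8
= 278 + 6.50 + 18.57
= 303.07 mOsm/kg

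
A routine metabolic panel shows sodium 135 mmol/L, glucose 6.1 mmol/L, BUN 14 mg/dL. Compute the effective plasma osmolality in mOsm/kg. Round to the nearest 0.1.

276.1 mOsm/kg

Effective osmolality excludes urea (freely permeant across cell membranes):
2·Na + glucose
= 2·135 + 6.1
= 270 + 6.1
= 276.1 mOsm/kg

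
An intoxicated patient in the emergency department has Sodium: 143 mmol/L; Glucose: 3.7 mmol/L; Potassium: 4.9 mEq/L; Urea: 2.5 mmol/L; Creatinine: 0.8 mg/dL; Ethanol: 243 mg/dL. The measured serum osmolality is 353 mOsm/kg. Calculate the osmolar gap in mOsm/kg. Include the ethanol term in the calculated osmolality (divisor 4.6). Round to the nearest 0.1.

Calculated osmolality = 2·Na + glucose + urea + ethanol/4.6
= 2·143 + 3.7 + 2.5 + 243/4.6
= 286 + 3.70 + 2.50 + 52.83
= 345.03 mOsm/kg ≈ 345.0 mOsm/kg
Osmolar gap = measured − calculated = 353 − 345.0 = 8.0 mOsm/kg

8.0 mOsm/kg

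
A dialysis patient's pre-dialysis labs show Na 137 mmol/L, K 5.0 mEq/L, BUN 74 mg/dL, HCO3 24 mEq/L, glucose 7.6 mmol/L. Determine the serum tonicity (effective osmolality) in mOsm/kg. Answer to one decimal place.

281.6 mOsm/kg

Effective osmolality excludes urea (freely permeant across cell membranes):
2·Na + glucose
= 2·137 + 7.6
= 274 + 7.6
= 281.6 mOsm/kg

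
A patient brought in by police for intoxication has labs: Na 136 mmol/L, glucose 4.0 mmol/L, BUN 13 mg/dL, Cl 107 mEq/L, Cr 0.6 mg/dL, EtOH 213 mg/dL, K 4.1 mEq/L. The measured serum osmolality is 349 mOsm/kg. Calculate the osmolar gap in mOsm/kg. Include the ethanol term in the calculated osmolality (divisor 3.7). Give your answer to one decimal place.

10.8 mOsm/kg

Calculated osmolality = 2·Na + glucose + BUN/2.8 + ethanol/3.7
= 2·136 + 4 + 13/2.8 + 213/3.7
= 272 + 4 + 4.64 + 57.57
= 338.21 mOsm/kg ≈ 338.2 mOsm/kg
Osmolar gap = measured − calculated = 349 − 338.2 = 10.8 mOsm/kg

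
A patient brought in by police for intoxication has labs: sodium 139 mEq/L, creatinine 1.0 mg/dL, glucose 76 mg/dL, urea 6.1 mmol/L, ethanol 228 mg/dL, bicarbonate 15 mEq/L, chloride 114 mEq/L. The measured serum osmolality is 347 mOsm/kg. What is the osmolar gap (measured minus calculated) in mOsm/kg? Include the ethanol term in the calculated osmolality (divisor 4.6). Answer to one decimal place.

9.1 mOsm/kg

Calculated osmolality = 2·Na + glucose/18 + urea + ethanol/4.6
= 2·139 + 76/18 + 6.1 + 228/4.6
= 278 + 4.22 + 6.10 + 49.57
= 337.89 mOsm/kg ≈ 337.9 mOsm/kg
Osmolar gap = measured − calculated = 347 − 337.9 = 9.1 mOsm/kg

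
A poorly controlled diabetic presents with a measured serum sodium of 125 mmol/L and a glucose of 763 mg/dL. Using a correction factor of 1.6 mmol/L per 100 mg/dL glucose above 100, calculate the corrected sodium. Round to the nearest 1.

Corrected Na = measured Na + 1.6 · (glucose − 100)/100
= 125 + 1.6 · (763 − 100)/100
= 125 + 10.6
= 135.6 mmol/L

136 mmol/L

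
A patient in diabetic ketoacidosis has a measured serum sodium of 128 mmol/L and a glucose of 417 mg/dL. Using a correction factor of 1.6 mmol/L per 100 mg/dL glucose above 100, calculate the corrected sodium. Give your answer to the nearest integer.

133 mmol/L

Corrected Na = measured Na + 1.6 · (glucose − 100)/100
= 128 + 1.6 · (417 − 100)/100
= 128 + 5.1
= 133.1 mmol/L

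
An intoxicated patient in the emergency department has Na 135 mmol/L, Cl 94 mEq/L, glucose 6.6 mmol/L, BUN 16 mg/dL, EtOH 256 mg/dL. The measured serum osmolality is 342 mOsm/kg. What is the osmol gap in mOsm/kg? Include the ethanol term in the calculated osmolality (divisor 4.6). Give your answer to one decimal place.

Calculated osmolality = 2·Na + glucose + BUN/2.8 + ethanol/4.6
= 2·135 + 6.6 + 16/2.8 + 256/4.6
= 270 + 6.60 + 5.71 + 55.65
= 337.96 mOsm/kg ≈ 338.0 mOsm/kg
Osmolar gap = measured − calculated = 342 − 338.0 = 4.0 mOsm/kg

4.0 mOsm/kg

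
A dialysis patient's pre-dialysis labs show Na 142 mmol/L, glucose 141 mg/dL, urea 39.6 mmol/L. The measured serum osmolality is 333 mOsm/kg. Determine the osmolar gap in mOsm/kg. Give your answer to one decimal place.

1.6 mOsm/kg

Calculated osmolality = 2·Na + glucose/18 + urea
= 2·142 + 141/18 + 39.6
= 284 + 7.83 + 39.60
= 331.43 mOsm/kg ≈ 331.4 mOsm/kg
Osmolar gap = measured − calculated = 333 − 331.4 = 1.6 mOsm/kg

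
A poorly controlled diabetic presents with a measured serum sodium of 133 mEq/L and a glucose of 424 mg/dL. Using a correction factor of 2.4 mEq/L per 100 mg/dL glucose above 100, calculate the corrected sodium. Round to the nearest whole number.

141 mEq/L

Corrected Na = measured Na + 2.4 · (glucose − 100)/100
= 133 + 2.4 · (424 − 100)/100
= 133 + 7.8
= 140.8 mEq/L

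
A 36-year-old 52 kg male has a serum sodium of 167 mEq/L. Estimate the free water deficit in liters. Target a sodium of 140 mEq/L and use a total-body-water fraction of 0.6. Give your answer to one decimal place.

TBW = 0.6 · 52 = 31.2 L
Free water deficit = TBW · (Na/140 − 1)
= 31.2 · (167/140 − 1)
= 31.2 · 0.1929
= 6.02 L

6.0 L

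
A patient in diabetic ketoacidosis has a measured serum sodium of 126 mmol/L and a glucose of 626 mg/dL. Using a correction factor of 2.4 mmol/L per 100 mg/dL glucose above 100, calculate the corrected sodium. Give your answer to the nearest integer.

Corrected Na = measured Na + 2.4 · (glucose − 100)/100
= 126 + 2.4 · (626 − 100)/100
= 126 + 12.6
= 138.6 mmol/L

139 mmol/L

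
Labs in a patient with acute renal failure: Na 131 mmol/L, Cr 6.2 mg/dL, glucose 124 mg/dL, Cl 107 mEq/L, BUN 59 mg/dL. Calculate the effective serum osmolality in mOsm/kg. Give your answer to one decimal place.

268.9 mOsm/kg

Effective osmolality excludes urea (freely permeant across cell membranes):
2·Na + glucose/18
= 2·131 + 124/18
= 262 + 6.89
= 268.89 mOsm/kg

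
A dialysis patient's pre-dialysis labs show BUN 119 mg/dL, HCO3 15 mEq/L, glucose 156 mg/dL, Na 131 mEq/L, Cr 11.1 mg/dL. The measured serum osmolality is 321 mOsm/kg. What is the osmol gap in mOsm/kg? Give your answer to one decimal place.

Calculated osmolality = 2·Na + glucose/18 + BUN/2.8
= 2·131 + 156/18 + 119/2.8
= 262 + 8.67 + 42.50
= 313.17 mOsm/kg ≈ 313.2 mOsm/kg
Osmolar gap = measured − calculated = 321 − 313.2 = 7.8 mOsm/kg

7.8 mOsm/kg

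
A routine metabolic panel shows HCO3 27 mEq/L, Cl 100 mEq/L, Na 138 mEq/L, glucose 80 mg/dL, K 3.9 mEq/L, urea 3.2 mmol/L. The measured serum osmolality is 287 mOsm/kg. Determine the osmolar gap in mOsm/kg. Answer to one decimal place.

3.4 mOsm/kg

Calculated osmolality = 2·Na + glucose/18 + urea
= 2·138 + 80/18 + 3.2
= 276 + 4.44 + 3.20
= 283.64 mOsm/kg ≈ 283.6 mOsm/kg
Osmolar gap = measured − calculated = 287 − 283.6 = 3.4 mOsm/kg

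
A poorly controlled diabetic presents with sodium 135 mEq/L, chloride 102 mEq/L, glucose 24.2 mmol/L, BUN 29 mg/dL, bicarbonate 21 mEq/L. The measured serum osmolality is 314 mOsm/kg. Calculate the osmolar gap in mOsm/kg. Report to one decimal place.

9.4 mOsm/kg

Calculated osmolality = 2·Na + glucose + BUN/2.8
= 2·135 + 24.2 + 29/2.8
= 270 + 24.20 + 10.36
= 304.56 mOsm/kg ≈ 304.6 mOsm/kg
Osmolar gap = measured − calculated = 314 − 304.6 = 9.4 mOsm/kg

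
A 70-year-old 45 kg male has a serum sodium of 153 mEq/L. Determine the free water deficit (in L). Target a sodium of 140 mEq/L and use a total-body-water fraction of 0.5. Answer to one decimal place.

TBW = 0.5 · 45 = 22.5 L
Free water deficit = TBW · (Na/140 − 1)
= 22.5 · (153/140 − 1)
= 22.5 · 0.0929
= 2.09 L

2.1 L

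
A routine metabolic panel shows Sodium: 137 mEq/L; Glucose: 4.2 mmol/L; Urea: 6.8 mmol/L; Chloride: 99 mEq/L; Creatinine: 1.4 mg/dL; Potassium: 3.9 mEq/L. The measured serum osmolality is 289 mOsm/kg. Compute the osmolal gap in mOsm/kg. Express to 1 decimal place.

Calculated osmolality = 2·Na + glucose + urea
= 2·137 + 4.2 + 6.8
= 274 + 4.20 + 6.80
= 285 mOsm/kg ≈ 285.0 mOsm/kg
Osmolar gap = measured − calculated = 289 − 285.0 = 4.0 mOsm/kg

4.0 mOsm/kg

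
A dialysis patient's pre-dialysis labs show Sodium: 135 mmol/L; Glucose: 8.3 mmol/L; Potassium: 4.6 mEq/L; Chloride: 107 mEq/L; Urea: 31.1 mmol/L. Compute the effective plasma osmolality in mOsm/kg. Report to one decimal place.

278.3 mOsm/kg

Effective osmolality excludes urea (freely permeant across cell membranes):
2·Na + glucose
= 2·135 + 8.3
= 270 + 8.3
= 278.3 mOsm/kg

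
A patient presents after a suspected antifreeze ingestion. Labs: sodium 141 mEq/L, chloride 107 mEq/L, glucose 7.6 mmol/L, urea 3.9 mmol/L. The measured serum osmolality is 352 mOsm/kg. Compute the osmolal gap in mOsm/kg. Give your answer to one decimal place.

58.5 mOsm/kg

Calculated osmolality = 2·Na + glucose + urea
= 2·141 + 7.6 + 3.9
= 282 + 7.60 + 3.90
= 293.5 mOsm/kg ≈ 293.5 mOsm/kg
Osmolar gap = measured − calculated = 352 − 293.5 = 58.5 mOsm/kg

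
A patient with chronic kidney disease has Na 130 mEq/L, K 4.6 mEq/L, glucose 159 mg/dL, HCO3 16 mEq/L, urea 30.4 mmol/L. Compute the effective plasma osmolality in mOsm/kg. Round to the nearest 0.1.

268.8 mOsm/kg

Effective osmolality excludes urea (freely permeant across cell membranes):
2·Na + glucose/18
= 2·130 + 159/18
= 260 + 8.83
= 268.83 mOsm/kg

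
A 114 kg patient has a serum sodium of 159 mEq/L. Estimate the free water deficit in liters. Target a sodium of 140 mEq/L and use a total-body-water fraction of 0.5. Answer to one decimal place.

TBW = 0.5 · 114 = 57 L
Free water deficit = TBW · (Na/140 − 1)
= 57 · (159/140 − 1)
= 57 · 0.1357
= 7.73 L

7.7 L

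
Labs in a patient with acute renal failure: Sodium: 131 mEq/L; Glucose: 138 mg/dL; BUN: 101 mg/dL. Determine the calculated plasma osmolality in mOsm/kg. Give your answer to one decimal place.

Calculated osmolality = 2·Na + glucose/18 + BUN/2.8
= 2·131 + 138/18 + 101/2.8
= 262 + 7.67 + 36.07
= 305.74 mOsm/kg

305.7 mOsm/kg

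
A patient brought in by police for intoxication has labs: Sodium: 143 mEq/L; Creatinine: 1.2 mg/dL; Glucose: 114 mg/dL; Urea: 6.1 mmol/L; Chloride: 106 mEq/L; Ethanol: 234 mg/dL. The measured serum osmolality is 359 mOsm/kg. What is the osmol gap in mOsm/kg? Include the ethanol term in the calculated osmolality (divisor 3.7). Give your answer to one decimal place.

Calculated osmolality = 2·Na + glucose/18 + urea + ethanol/3.7
= 2·143 + 114/18 + 6.1 + 234/3.7
= 286 + 6.33 + 6.10 + 63.24
= 361.67 mOsm/kg ≈ 361.7 mOsm/kg
Osmolar gap = measured − calculated = 359 − 361.7 = -2.7 mOsm/kg

-2.7 mOsm/kg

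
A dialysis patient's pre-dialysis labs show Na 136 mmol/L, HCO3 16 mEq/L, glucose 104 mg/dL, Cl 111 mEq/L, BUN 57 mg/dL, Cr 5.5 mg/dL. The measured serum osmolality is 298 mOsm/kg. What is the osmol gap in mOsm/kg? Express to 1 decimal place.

Calculated osmolality = 2·Na + glucose/18 + BUN/2.8
= 2·136 + 104/18 + 57/2.8
= 272 + 5.78 + 20.36
= 298.14 mOsm/kg ≈ 298.1 mOsm/kg
Osmolar gap = measured − calculated = 298 − 298.1 = -0.1 mOsm/kg

-0.1 mOsm/kg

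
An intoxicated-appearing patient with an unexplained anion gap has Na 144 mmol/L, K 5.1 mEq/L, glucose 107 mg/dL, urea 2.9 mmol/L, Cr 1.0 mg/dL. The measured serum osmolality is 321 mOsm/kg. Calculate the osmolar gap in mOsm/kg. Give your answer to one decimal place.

24.2 mOsm/kg

Calculated osmolality = 2·Na + glucose/18 + urea
= 2·144 + 107/18 + 2.9
= 288 + 5.94 + 2.90
= 296.84 mOsm/kg ≈ 296.8 mOsm/kg
Osmolar gap = measured − calculated = 321 − 296.8 = 24.2 mOsm/kg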